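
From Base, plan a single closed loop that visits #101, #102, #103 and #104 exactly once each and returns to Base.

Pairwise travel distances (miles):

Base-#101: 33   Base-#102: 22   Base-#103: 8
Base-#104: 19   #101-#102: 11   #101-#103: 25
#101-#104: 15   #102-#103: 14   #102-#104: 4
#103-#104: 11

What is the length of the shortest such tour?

Shortest round trip = 67 miles.

There are 12 distinct closed tours to check (reversals are equivalent).
Base→#101→#102→#103→#104→Base: 33+11+14+11+19 = 88
Base→#101→#102→#104→#103→Base: 33+11+4+11+8 = 67
Base→#101→#103→#102→#104→Base: 33+25+14+4+19 = 95
Base→#101→#103→#104→#102→Base: 33+25+11+4+22 = 95
Base→#101→#104→#102→#103→Base: 33+15+4+14+8 = 74
Base→#101→#104→#103→#102→Base: 33+15+11+14+22 = 95
Base→#102→#101→#103→#104→Base: 22+11+25+11+19 = 88
Base→#102→#101→#104→#103→Base: 22+11+15+11+8 = 67
Base→#102→#103→#101→#104→Base: 22+14+25+15+19 = 95
Base→#102→#104→#101→#103→Base: 22+4+15+25+8 = 74
Base→#103→#101→#102→#104→Base: 8+25+11+4+19 = 67
Base→#103→#102→#101→#104→Base: 8+14+11+15+19 = 67
The minimum is 67.
One optimal route: Base → #101 → #102 → #104 → #103 → Base (or its reverse).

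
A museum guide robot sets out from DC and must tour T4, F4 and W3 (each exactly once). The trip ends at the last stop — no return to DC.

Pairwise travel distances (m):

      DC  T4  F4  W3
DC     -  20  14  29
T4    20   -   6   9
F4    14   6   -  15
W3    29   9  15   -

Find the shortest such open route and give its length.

There are 3! = 6 possible orderings.
DC - T4 - F4 - W3: 20+6+15 = 41
DC - T4 - W3 - F4: 20+9+15 = 44
DC - F4 - T4 - W3: 14+6+9 = 29
DC - F4 - W3 - T4: 14+15+9 = 38
DC - W3 - T4 - F4: 29+9+6 = 44
DC - W3 - F4 - T4: 29+15+6 = 50
The minimum is 29.
One shortest path: DC → F4 → T4 → W3.

Minimum one-way distance = 29 m.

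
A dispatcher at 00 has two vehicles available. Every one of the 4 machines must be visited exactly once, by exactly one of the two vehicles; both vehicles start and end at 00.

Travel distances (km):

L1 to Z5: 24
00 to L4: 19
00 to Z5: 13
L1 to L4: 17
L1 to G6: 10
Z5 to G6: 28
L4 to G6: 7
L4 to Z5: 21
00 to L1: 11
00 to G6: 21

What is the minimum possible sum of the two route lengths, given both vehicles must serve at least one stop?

Try each way of splitting the stops between the two vehicles (each non-empty) and, for each split, find the best tour for each vehicle:
  {L1} + {L4, Z5, G6}: 22 + 62 = 84
  {L4} + {L1, Z5, G6}: 38 + 62 = 100
  {L1, L4} + {Z5, G6}: 47 + 62 = 109
  {Z5} + {L1, L4, G6}: 26 + 47 = 73
  {L1, Z5} + {L4, G6}: 48 + 47 = 95
  {L4, Z5} + {L1, G6}: 53 + 42 = 95
  … (7 splits in total)
Best: vehicle 1 00 → Z5 → 00 = 26; vehicle 2 00 → L1 → G6 → L4 → 00 = 47; combined 73.

73 km — the smallest possible combined total.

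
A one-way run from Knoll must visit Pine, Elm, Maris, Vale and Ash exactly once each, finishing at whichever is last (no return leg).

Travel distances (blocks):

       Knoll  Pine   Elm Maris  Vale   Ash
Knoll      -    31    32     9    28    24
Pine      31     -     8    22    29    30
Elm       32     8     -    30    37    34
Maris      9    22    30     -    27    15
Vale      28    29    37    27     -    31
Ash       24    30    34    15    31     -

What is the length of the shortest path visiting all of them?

There are 5! = 120 possible orderings.
Knoll - Pine - Elm - Maris - Vale - Ash: 31+8+30+27+31 = 127
Knoll - Pine - Elm - Maris - Ash - Vale: 31+8+30+15+31 = 115
Knoll - Pine - Elm - Vale - Maris - Ash: 31+8+37+27+15 = 118
Knoll - Pine - Elm - Vale - Ash - Maris: 31+8+37+31+15 = 122
Knoll - Pine - Elm - Ash - Maris - Vale: 31+8+34+15+27 = 115
Knoll - Pine - Elm - Ash - Vale - Maris: 31+8+34+31+27 = 131
Knoll - Pine - Maris - Elm - Vale - Ash: 31+22+30+37+31 = 151
Knoll - Pine - Maris - Elm - Ash - Vale: 31+22+30+34+31 = 148
Knoll - Pine - Maris - Vale - Elm - Ash: 31+22+27+37+34 = 151
Knoll - Pine - Maris - Vale - Ash - Elm: 31+22+27+31+34 = 145
Knoll - Pine - Maris - Ash - Elm - Vale: 31+22+15+34+37 = 139
Knoll - Pine - Maris - Ash - Vale - Elm: 31+22+15+31+37 = 136
Knoll - Pine - Vale - Elm - Maris - Ash: 31+29+37+30+15 = 142
Knoll - Pine - Vale - Elm - Ash - Maris: 31+29+37+34+15 = 146
… (106 more)
Knoll - Maris - Ash - Vale - Pine - Elm: 9+15+31+29+8 = 92  ← best
The minimum is 92.
One shortest path: Knoll → Maris → Ash → Vale → Pine → Elm.

Minimum one-way distance = 92 blocks.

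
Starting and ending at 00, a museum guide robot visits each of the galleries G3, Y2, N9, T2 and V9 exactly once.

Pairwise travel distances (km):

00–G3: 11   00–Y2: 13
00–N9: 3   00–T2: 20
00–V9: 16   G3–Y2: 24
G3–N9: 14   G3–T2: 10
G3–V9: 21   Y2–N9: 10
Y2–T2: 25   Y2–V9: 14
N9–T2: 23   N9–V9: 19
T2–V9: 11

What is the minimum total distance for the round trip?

Shortest round trip = 59 km.

00 → G3 → Y2 → N9 → T2 → V9 → 00: 11+24+10+23+11+16 = 95
00 → G3 → Y2 → N9 → V9 → T2 → 00: 11+24+10+19+11+20 = 95
00 → G3 → Y2 → T2 → N9 → V9 → 00: 11+24+25+23+19+16 = 118
00 → G3 → Y2 → T2 → V9 → N9 → 00: 11+24+25+11+19+3 = 93
00 → G3 → Y2 → V9 → N9 → T2 → 00: 11+24+14+19+23+20 = 111
00 → G3 → Y2 → V9 → T2 → N9 → 00: 11+24+14+11+23+3 = 86
00 → G3 → N9 → Y2 → T2 → V9 → 00: 11+14+10+25+11+16 = 87
00 → G3 → N9 → Y2 → V9 → T2 → 00: 11+14+10+14+11+20 = 80
00 → G3 → N9 → T2 → Y2 → V9 → 00: 11+14+23+25+14+16 = 103
00 → G3 → N9 → T2 → V9 → Y2 → 00: 11+14+23+11+14+13 = 86
00 → G3 → N9 → V9 → Y2 → T2 → 00: 11+14+19+14+25+20 = 103
00 → G3 → N9 → V9 → T2 → Y2 → 00: 11+14+19+11+25+13 = 93
00 → G3 → T2 → Y2 → N9 → V9 → 00: 11+10+25+10+19+16 = 91
00 → G3 → T2 → Y2 → V9 → N9 → 00: 11+10+25+14+19+3 = 82
… (46 more)
00 → G3 → T2 → V9 → Y2 → N9 → 00: 11+10+11+14+10+3 = 59  ← best
The minimum is 59.
One optimal route: 00 → G3 → T2 → V9 → Y2 → N9 → 00 (or its reverse).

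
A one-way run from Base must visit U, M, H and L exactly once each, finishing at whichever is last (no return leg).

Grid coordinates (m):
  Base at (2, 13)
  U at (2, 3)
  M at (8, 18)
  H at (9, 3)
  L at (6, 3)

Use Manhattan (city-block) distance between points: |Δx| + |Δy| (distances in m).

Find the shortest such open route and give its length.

33 m — the minimum one-way total.

There are 4! = 24 possible orderings.
Base → U → M → H → L: 10+21+16+3 = 50
Base → U → M → L → H: 10+21+17+3 = 51
Base → U → H → M → L: 10+7+16+17 = 50
Base → U → H → L → M: 10+7+3+17 = 37
Base → U → L → M → H: 10+4+17+16 = 47
Base → U → L → H → M: 10+4+3+16 = 33
Base → M → U → H → L: 11+21+7+3 = 42
Base → M → U → L → H: 11+21+4+3 = 39
Base → M → H → U → L: 11+16+7+4 = 38
Base → M → H → L → U: 11+16+3+4 = 34
Base → M → L → U → H: 11+17+4+7 = 39
Base → M → L → H → U: 11+17+3+7 = 38
Base → H → U → M → L: 17+7+21+17 = 62
Base → H → U → L → M: 17+7+4+17 = 45
… (10 more)
The minimum is 33.
One shortest path: Base → U → L → H → M.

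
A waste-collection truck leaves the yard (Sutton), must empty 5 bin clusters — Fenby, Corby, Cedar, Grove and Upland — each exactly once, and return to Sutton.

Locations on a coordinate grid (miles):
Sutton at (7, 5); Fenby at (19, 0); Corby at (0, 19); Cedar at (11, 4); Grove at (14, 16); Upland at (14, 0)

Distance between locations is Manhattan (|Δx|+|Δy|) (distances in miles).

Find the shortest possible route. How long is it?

With 5 stops there are 5!/2 = 60 distinct round trips (a route and its reverse cost the same).
Sutton - Fenby - Corby - Cedar - Grove - Upland - Sutton: 17+38+26+15+16+12 = 124
Sutton - Fenby - Corby - Cedar - Upland - Grove - Sutton: 17+38+26+7+16+18 = 122
Sutton - Fenby - Corby - Grove - Cedar - Upland - Sutton: 17+38+17+15+7+12 = 106
Sutton - Fenby - Corby - Grove - Upland - Cedar - Sutton: 17+38+17+16+7+5 = 100
Sutton - Fenby - Corby - Upland - Cedar - Grove - Sutton: 17+38+33+7+15+18 = 128
Sutton - Fenby - Corby - Upland - Grove - Cedar - Sutton: 17+38+33+16+15+5 = 124
Sutton - Fenby - Cedar - Corby - Grove - Upland - Sutton: 17+12+26+17+16+12 = 100
Sutton - Fenby - Cedar - Corby - Upland - Grove - Sutton: 17+12+26+33+16+18 = 122
Sutton - Fenby - Cedar - Grove - Corby - Upland - Sutton: 17+12+15+17+33+12 = 106
Sutton - Fenby - Cedar - Grove - Upland - Corby - Sutton: 17+12+15+16+33+21 = 114
Sutton - Fenby - Cedar - Upland - Corby - Grove - Sutton: 17+12+7+33+17+18 = 104
Sutton - Fenby - Cedar - Upland - Grove - Corby - Sutton: 17+12+7+16+17+21 = 90
Sutton - Fenby - Grove - Corby - Cedar - Upland - Sutton: 17+21+17+26+7+12 = 100
Sutton - Fenby - Grove - Corby - Upland - Cedar - Sutton: 17+21+17+33+7+5 = 100
… (46 more)
Sutton - Corby - Grove - Fenby - Upland - Cedar - Sutton: 21+17+21+5+7+5 = 76  ← best
The minimum is 76.
One optimal route: Sutton → Corby → Grove → Fenby → Upland → Cedar → Sutton (or its reverse).

Shortest round trip = 76 miles.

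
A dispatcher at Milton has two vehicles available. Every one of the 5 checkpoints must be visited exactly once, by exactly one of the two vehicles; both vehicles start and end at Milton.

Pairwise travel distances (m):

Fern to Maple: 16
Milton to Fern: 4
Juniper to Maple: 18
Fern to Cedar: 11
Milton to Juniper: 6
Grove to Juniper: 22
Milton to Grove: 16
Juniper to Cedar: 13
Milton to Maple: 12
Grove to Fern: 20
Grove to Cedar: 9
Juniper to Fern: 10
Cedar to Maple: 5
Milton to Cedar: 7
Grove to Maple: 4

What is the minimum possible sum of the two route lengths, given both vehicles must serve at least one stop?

Try each way of splitting the stops between the two vehicles (each non-empty) and, for each split, find the best tour for each vehicle:
  {Grove} + {Juniper, Fern, Cedar, Maple}: 32 + 44 = 76
  {Juniper} + {Grove, Fern, Cedar, Maple}: 12 + 40 = 52
  {Grove, Juniper} + {Fern, Cedar, Maple}: 44 + 32 = 76
  {Fern} + {Grove, Juniper, Cedar, Maple}: 8 + 44 = 52
  {Grove, Fern} + {Juniper, Cedar, Maple}: 40 + 36 = 76
  {Juniper, Fern} + {Grove, Cedar, Maple}: 20 + 32 = 52
  … (15 splits in total)
Best: vehicle 1 Milton → Juniper → Milton = 12; vehicle 2 Milton → Grove → Maple → Cedar → Fern → Milton = 40; combined 52.

52 m — the smallest possible combined total.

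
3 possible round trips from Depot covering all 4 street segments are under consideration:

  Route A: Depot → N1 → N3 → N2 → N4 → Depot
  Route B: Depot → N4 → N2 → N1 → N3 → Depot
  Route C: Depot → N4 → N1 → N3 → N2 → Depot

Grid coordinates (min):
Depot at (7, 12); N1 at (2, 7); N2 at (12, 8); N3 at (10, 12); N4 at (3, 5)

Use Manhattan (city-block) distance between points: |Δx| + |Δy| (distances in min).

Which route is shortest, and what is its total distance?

Route A: 10 + 13 + 6 + 12 + 11 = 52
Route B: 11 + 12 + 11 + 13 + 3 = 50
Route C: 11 + 3 + 13 + 6 + 9 = 42

42 min — Route C is the shortest.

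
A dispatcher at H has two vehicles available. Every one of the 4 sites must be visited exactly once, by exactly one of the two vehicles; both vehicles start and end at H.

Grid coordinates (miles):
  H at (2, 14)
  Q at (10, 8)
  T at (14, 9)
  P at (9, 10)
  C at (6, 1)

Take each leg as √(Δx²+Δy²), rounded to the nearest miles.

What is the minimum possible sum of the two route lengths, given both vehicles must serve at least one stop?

55 miles — the smallest possible combined total.

There are 2^3 − 1 = 7 ways to divide the 4 stops into two non-empty groups. For each, the best each vehicle can do is its own shortest tour through its group:
  {Q} + {T, P, C}: 20 + 38 = 58
  {T} + {Q, P, C}: 26 + 32 = 58
  {Q, T} + {P, C}: 27 + 31 = 58
  {P} + {Q, T, C}: 16 + 39 = 55
  {Q, P} + {T, C}: 20 + 38 = 58
  {T, P} + {Q, C}: 26 + 32 = 58
  … (7 splits in total)
Best: vehicle 1 H → P → H = 16; vehicle 2 H → Q → T → C → H = 39; combined 55.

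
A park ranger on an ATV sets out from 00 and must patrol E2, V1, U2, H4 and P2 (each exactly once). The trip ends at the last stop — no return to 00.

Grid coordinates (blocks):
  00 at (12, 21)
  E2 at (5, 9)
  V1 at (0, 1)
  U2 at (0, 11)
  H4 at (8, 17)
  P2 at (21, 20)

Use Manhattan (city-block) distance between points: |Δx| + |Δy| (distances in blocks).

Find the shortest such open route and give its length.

Minimum one-way distance = 54 blocks.

There are 5! = 120 possible orderings.
00→E2→V1→U2→H4→P2: 19+13+10+14+16 = 72
00→E2→V1→U2→P2→H4: 19+13+10+30+16 = 88
00→E2→V1→H4→U2→P2: 19+13+24+14+30 = 100
00→E2→V1→H4→P2→U2: 19+13+24+16+30 = 102
00→E2→V1→P2→U2→H4: 19+13+40+30+14 = 116
00→E2→V1→P2→H4→U2: 19+13+40+16+14 = 102
00→E2→U2→V1→H4→P2: 19+7+10+24+16 = 76
00→E2→U2→V1→P2→H4: 19+7+10+40+16 = 92
00→E2→U2→H4→V1→P2: 19+7+14+24+40 = 104
00→E2→U2→H4→P2→V1: 19+7+14+16+40 = 96
00→E2→U2→P2→V1→H4: 19+7+30+40+24 = 120
00→E2→U2→P2→H4→V1: 19+7+30+16+24 = 96
00→E2→H4→V1→U2→P2: 19+11+24+10+30 = 94
00→E2→H4→V1→P2→U2: 19+11+24+40+30 = 124
… (106 more)
00→P2→H4→E2→U2→V1: 10+16+11+7+10 = 54  ← best
The minimum is 54.
One shortest path: 00 → P2 → H4 → E2 → U2 → V1.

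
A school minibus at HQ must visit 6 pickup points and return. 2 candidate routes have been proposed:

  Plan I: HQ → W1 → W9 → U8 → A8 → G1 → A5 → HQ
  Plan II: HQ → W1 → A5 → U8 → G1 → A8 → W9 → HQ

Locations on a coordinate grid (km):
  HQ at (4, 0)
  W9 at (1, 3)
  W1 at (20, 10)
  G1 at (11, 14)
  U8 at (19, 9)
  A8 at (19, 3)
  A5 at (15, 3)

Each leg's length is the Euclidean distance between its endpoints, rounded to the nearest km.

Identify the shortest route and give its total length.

Plan I: 19 + 20 + 19 + 6 + 14 + 12 + 11 = 101
Plan II: 19 + 9 + 7 + 9 + 14 + 18 + 4 = 80

Shortest is Plan II, total 80 km.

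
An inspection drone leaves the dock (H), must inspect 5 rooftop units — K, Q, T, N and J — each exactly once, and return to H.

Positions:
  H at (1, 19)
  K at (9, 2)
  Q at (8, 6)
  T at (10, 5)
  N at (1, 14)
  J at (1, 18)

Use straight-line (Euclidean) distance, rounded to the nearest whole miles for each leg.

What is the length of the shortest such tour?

Minimum total distance: 39 miles.

H-K-Q-T-N-J-H: 19+4+2+13+4+1 = 43
H-K-Q-T-J-N-H: 19+4+2+16+4+5 = 50
H-K-Q-N-T-J-H: 19+4+11+13+16+1 = 64
H-K-Q-N-J-T-H: 19+4+11+4+16+17 = 71
H-K-Q-J-T-N-H: 19+4+14+16+13+5 = 71
H-K-Q-J-N-T-H: 19+4+14+4+13+17 = 71
H-K-T-Q-N-J-H: 19+3+2+11+4+1 = 40
H-K-T-Q-J-N-H: 19+3+2+14+4+5 = 47
H-K-T-N-Q-J-H: 19+3+13+11+14+1 = 61
H-K-T-N-J-Q-H: 19+3+13+4+14+15 = 68
H-K-T-J-Q-N-H: 19+3+16+14+11+5 = 68
H-K-T-J-N-Q-H: 19+3+16+4+11+15 = 68
H-K-N-Q-T-J-H: 19+14+11+2+16+1 = 63
H-K-N-Q-J-T-H: 19+14+11+14+16+17 = 91
… (46 more)
H-Q-T-K-N-J-H: 15+2+3+14+4+1 = 39  ← best
The minimum is 39.
One optimal route: H → Q → T → K → N → J → H (or its reverse).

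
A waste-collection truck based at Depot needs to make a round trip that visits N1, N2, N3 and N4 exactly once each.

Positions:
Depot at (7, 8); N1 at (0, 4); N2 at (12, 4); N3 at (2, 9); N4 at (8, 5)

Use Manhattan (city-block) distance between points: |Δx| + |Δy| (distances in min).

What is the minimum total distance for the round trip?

Minimum total distance: 34 min.

There are 12 distinct closed tours to check (reversals are equivalent).
Depot→N1→N2→N3→N4→Depot: 11+12+15+10+4 = 52
Depot→N1→N2→N4→N3→Depot: 11+12+5+10+6 = 44
Depot→N1→N3→N2→N4→Depot: 11+7+15+5+4 = 42
Depot→N1→N3→N4→N2→Depot: 11+7+10+5+9 = 42
Depot→N1→N4→N2→N3→Depot: 11+9+5+15+6 = 46
Depot→N1→N4→N3→N2→Depot: 11+9+10+15+9 = 54
Depot→N2→N1→N3→N4→Depot: 9+12+7+10+4 = 42
Depot→N2→N1→N4→N3→Depot: 9+12+9+10+6 = 46
Depot→N2→N3→N1→N4→Depot: 9+15+7+9+4 = 44
Depot→N2→N4→N1→N3→Depot: 9+5+9+7+6 = 36
Depot→N3→N1→N2→N4→Depot: 6+7+12+5+4 = 34
Depot→N3→N2→N1→N4→Depot: 6+15+12+9+4 = 46
The minimum is 34.
One optimal route: Depot → N3 → N1 → N2 → N4 → Depot (or its reverse).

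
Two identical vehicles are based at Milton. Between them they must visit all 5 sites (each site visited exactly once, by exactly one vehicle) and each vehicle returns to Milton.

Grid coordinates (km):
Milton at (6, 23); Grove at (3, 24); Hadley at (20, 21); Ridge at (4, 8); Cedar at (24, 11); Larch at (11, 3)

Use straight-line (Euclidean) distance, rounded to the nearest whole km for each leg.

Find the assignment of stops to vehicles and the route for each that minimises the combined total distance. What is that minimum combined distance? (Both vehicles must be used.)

70 km — the smallest possible combined total.

There are 2^4 − 1 = 15 ways to divide the 5 stops into two non-empty groups. For each, the best each vehicle can do is its own shortest tour through its group:
  {Grove} + {Hadley, Ridge, Cedar, Larch}: 6 + 64 = 70
  {Hadley} + {Grove, Ridge, Cedar, Larch}: 28 + 65 = 93
  {Grove, Hadley} + {Ridge, Cedar, Larch}: 34 + 61 = 95
  {Ridge} + {Grove, Hadley, Cedar, Larch}: 30 + 65 = 95
  {Grove, Ridge} + {Hadley, Cedar, Larch}: 34 + 61 = 95
  {Hadley, Ridge} + {Grove, Cedar, Larch}: 50 + 62 = 112
  … (15 splits in total)
Best: vehicle 1 Milton → Grove → Milton = 6; vehicle 2 Milton → Hadley → Cedar → Larch → Ridge → Milton = 64; combined 70.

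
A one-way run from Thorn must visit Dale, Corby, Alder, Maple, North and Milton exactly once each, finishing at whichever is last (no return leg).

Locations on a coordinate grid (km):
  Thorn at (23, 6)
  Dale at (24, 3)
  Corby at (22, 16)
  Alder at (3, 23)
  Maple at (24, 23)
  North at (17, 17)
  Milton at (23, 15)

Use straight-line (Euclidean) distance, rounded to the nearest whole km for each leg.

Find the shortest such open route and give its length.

Minimum one-way distance = 47 km.

There are 6! = 720 possible orderings.
Thorn → Dale → Corby → Alder → Maple → North → Milton: 3+13+20+21+9+6 = 72
Thorn → Dale → Corby → Alder → Maple → Milton → North: 3+13+20+21+8+6 = 71
Thorn → Dale → Corby → Alder → North → Maple → Milton: 3+13+20+15+9+8 = 68
Thorn → Dale → Corby → Alder → North → Milton → Maple: 3+13+20+15+6+8 = 65
Thorn → Dale → Corby → Alder → Milton → Maple → North: 3+13+20+22+8+9 = 75
Thorn → Dale → Corby → Alder → Milton → North → Maple: 3+13+20+22+6+9 = 73
Thorn → Dale → Corby → Maple → Alder → North → Milton: 3+13+7+21+15+6 = 65
Thorn → Dale → Corby → Maple → Alder → Milton → North: 3+13+7+21+22+6 = 72
… (712 more)
Thorn → Dale → Milton → Corby → Maple → North → Alder: 3+12+1+7+9+15 = 47  ← best
The minimum is 47.
One shortest path: Thorn → Dale → Milton → Corby → Maple → North → Alder.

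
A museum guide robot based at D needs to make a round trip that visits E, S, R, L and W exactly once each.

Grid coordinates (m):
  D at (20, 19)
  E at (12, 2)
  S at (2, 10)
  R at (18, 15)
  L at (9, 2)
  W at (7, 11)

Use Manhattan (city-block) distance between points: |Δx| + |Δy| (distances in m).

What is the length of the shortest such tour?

There are 60 distinct closed tours to check (reversals are equivalent).
D → E → S → R → L → W → D: 25+18+21+22+11+21 = 118
D → E → S → R → W → L → D: 25+18+21+15+11+28 = 118
D → E → S → L → R → W → D: 25+18+15+22+15+21 = 116
D → E → S → L → W → R → D: 25+18+15+11+15+6 = 90
D → E → S → W → R → L → D: 25+18+6+15+22+28 = 114
D → E → S → W → L → R → D: 25+18+6+11+22+6 = 88
D → E → R → S → L → W → D: 25+19+21+15+11+21 = 112
D → E → R → S → W → L → D: 25+19+21+6+11+28 = 110
D → E → R → L → S → W → D: 25+19+22+15+6+21 = 108
D → E → R → L → W → S → D: 25+19+22+11+6+27 = 110
D → E → R → W → S → L → D: 25+19+15+6+15+28 = 108
D → E → R → W → L → S → D: 25+19+15+11+15+27 = 112
D → E → L → S → R → W → D: 25+3+15+21+15+21 = 100
D → E → L → S → W → R → D: 25+3+15+6+15+6 = 70
… (46 more)
The minimum is 70.
One optimal route: D → E → L → S → W → R → D (or its reverse).

Shortest round trip = 70 m.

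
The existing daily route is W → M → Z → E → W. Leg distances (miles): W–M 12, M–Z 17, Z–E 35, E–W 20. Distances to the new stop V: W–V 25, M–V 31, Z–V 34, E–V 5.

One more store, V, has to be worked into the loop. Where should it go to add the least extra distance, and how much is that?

Adding 4 miles by placing V on the Z–E leg.

Insertion cost between consecutive stops i–j is d(i,V) + d(V,j) − d(i,j):
  between W and M: 25 + 31 − 12 = 44
  between M and Z: 31 + 34 − 17 = 48
  between Z and E: 34 + 5 − 35 = 4
  between E and W: 5 + 25 − 20 = 10
Cheapest insertion is between Z and E, adding 4.
New total = 84 + 4 = 88.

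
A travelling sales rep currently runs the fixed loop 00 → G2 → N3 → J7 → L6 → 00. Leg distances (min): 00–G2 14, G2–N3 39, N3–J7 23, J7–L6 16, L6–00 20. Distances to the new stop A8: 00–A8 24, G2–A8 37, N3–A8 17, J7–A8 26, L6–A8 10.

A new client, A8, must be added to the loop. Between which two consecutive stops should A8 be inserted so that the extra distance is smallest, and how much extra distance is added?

Minimum extra distance: 14 min, inserting A8 between L6 and 00.

Insertion cost between consecutive stops i–j is d(i,A8) + d(A8,j) − d(i,j):
  between 00 and G2: 24 + 37 − 14 = 47
  between G2 and N3: 37 + 17 − 39 = 15
  between N3 and J7: 17 + 26 − 23 = 20
  between J7 and L6: 26 + 10 − 16 = 20
  between L6 and 00: 10 + 24 − 20 = 14
Cheapest insertion is between L6 and 00, adding 14.
New total = 112 + 14 = 126.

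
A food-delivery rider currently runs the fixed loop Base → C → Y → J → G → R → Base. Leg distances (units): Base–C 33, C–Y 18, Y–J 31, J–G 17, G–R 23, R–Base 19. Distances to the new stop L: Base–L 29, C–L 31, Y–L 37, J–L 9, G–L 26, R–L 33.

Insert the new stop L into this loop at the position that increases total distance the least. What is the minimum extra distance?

Minimum extra distance: 15, inserting L between Y and J.

Insertion cost between consecutive stops i–j is d(i,L) + d(L,j) − d(i,j):
  between Base and C: 29 + 31 − 33 = 27
  between C and Y: 31 + 37 − 18 = 50
  between Y and J: 37 + 9 − 31 = 15
  between J and G: 9 + 26 − 17 = 18
  between G and R: 26 + 33 − 23 = 36
  between R and Base: 33 + 29 − 19 = 43
Cheapest insertion is between Y and J, adding 15.
New total = 141 + 15 = 156.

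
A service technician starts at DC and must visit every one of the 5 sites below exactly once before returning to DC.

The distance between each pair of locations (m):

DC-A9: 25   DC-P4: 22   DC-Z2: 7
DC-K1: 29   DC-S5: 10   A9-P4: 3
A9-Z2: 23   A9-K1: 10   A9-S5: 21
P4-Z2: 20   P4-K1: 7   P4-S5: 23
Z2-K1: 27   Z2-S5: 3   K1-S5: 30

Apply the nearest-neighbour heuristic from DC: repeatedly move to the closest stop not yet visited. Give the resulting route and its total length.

Total distance 70 m via the nearest-neighbour route DC → Z2 → S5 → A9 → P4 → K1 → DC.

DC → [Z2:7 / S5:10 / P4:22 / A9:25 / K1:29] → Z2 (7)
Z2 → [S5:3 / P4:20 / A9:23 / K1:27] → S5 (3)
S5 → [A9:21 / P4:23 / K1:30] → A9 (21)
A9 → [P4:3 / K1:10] → P4 (3)
P4 → [K1:7] → K1 (7)
Return K1→DC: 29.
Total = 7 + 3 + 21 + 3 + 7 + 29 = 70.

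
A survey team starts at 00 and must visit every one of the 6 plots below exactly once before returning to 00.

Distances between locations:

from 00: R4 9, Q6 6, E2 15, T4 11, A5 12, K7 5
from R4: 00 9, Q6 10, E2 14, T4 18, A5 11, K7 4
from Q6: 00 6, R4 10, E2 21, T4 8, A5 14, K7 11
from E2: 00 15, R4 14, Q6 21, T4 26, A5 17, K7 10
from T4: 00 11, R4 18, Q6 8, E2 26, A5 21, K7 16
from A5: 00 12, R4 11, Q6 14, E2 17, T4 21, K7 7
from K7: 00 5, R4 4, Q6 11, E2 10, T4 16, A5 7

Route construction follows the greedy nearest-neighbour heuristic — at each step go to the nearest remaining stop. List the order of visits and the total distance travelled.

Total distance 80 via the nearest-neighbour route 00 → K7 → R4 → Q6 → T4 → A5 → E2 → 00.

From 00: distances to unvisited — K7=5, Q6=6, R4=9, T4=11, A5=12, E2=15. Nearest is K7 (5).
From K7: distances to unvisited — R4=4, A5=7, E2=10, Q6=11, T4=16. Nearest is R4 (4).
From R4: distances to unvisited — Q6=10, A5=11, E2=14, T4=18. Nearest is Q6 (10).
From Q6: distances to unvisited — T4=8, A5=14, E2=21. Nearest is T4 (8).
From T4: distances to unvisited — A5=21, E2=26. Nearest is A5 (21).
From A5: distances to unvisited — E2=17. Nearest is E2 (17).
Return E2→00: 15.
Total = 5 + 4 + 10 + 8 + 21 + 17 + 15 = 80.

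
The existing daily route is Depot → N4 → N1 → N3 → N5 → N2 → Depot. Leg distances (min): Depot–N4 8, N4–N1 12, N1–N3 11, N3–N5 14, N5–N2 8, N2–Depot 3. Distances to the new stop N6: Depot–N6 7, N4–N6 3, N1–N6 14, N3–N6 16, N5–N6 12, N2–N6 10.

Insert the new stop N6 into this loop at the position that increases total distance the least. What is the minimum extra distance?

Adding 2 min by placing N6 on the Depot–N4 leg.

Insertion cost between consecutive stops i–j is d(i,N6) + d(N6,j) − d(i,j):
  between Depot and N4: 7 + 3 − 8 = 2
  between N4 and N1: 3 + 14 − 12 = 5
  between N1 and N3: 14 + 16 − 11 = 19
  between N3 and N5: 16 + 12 − 14 = 14
  between N5 and N2: 12 + 10 − 8 = 14
  between N2 and Depot: 10 + 7 − 3 = 14
Cheapest insertion is between Depot and N4, adding 2.
New total = 56 + 2 = 58.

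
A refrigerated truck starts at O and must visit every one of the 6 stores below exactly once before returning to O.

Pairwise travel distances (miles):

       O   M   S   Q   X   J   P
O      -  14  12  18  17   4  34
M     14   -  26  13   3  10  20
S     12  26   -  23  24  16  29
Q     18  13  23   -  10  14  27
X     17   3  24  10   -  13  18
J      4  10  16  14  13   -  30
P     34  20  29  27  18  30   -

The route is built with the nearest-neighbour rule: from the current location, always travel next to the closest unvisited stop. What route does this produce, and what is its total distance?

113 miles along O → J → M → X → Q → S → P → O.

From O: distances to unvisited — J=4, S=12, M=14, X=17, Q=18, P=34. Nearest is J (4).
From J: distances to unvisited — M=10, X=13, Q=14, S=16, P=30. Nearest is M (10).
From M: distances to unvisited — X=3, Q=13, P=20, S=26. Nearest is X (3).
From X: distances to unvisited — Q=10, P=18, S=24. Nearest is Q (10).
From Q: distances to unvisited — S=23, P=27. Nearest is S (23).
From S: distances to unvisited — P=29. Nearest is P (29).
Return P→O: 34.
Total = 4 + 10 + 3 + 10 + 23 + 29 + 34 = 113.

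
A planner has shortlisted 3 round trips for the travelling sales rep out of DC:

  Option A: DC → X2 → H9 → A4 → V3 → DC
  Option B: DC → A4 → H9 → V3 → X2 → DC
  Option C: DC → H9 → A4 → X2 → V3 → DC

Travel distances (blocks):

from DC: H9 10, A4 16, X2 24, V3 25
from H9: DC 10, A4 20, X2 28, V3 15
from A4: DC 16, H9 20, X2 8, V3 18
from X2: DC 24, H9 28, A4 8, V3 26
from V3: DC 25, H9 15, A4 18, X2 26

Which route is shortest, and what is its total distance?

89 blocks — Option C is the shortest.

Option A: 24 + 28 + 20 + 18 + 25 = 115
Option B: 16 + 20 + 15 + 26 + 24 = 101
Option C: 10 + 20 + 8 + 26 + 25 = 89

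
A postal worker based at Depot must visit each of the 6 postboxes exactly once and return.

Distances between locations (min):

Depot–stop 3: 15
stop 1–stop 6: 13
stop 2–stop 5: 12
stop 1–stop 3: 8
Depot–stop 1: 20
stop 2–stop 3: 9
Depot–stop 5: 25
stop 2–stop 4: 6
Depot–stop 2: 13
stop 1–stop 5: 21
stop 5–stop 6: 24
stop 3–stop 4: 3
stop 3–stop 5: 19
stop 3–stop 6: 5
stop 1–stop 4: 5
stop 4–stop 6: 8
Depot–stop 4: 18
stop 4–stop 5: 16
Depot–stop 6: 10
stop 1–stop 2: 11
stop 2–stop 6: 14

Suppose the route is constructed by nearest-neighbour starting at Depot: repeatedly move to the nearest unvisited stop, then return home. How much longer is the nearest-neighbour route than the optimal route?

2 min longer than the optimal tour.

From Depot: stop 6=10, stop 2=13, stop 3=15, stop 4=18, stop 1=20, stop 5=25 → choose stop 6 (10).
From stop 6: stop 3=5, stop 4=8, stop 1=13, stop 2=14, stop 5=24 → choose stop 3 (5).
From stop 3: stop 4=3, stop 1=8, stop 2=9, stop 5=19 → choose stop 4 (3).
From stop 4: stop 1=5, stop 2=6, stop 5=16 → choose stop 1 (5).
From stop 1: stop 2=11, stop 5=21 → choose stop 2 (11).
From stop 2: stop 5=12 → choose stop 5 (12).
NN route Depot → stop 6 → stop 3 → stop 4 → stop 1 → stop 2 → stop 5 → Depot costs 71.
Optimal: Depot → stop 2 → stop 5 → stop 1 → stop 4 → stop 3 → stop 6 → Depot costs 69 (by enumerating all 360 distinct tours).
Excess = 71 − 69 = 2.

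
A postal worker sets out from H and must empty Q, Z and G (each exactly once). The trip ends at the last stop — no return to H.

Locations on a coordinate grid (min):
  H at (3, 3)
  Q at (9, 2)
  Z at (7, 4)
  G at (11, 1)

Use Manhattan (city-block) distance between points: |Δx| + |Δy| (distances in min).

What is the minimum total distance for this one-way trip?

12 min — the minimum one-way total.

There are 3! = 6 possible orderings.
H→Q→Z→G: 7+4+7 = 18
H→Q→G→Z: 7+3+7 = 17
H→Z→Q→G: 5+4+3 = 12
H→Z→G→Q: 5+7+3 = 15
H→G→Q→Z: 10+3+4 = 17
H→G→Z→Q: 10+7+4 = 21
The minimum is 12.
One shortest path: H → Z → Q → G.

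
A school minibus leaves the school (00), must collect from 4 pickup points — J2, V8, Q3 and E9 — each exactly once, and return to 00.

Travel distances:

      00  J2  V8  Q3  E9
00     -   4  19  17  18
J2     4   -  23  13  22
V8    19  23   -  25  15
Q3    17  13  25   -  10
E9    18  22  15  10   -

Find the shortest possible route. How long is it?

Shortest round trip = 61.

With 4 stops there are 4!/2 = 12 distinct round trips (a route and its reverse cost the same).
00-J2-V8-Q3-E9-00: 4+23+25+10+18 = 80
00-J2-V8-E9-Q3-00: 4+23+15+10+17 = 69
00-J2-Q3-V8-E9-00: 4+13+25+15+18 = 75
00-J2-Q3-E9-V8-00: 4+13+10+15+19 = 61
00-J2-E9-V8-Q3-00: 4+22+15+25+17 = 83
00-J2-E9-Q3-V8-00: 4+22+10+25+19 = 80
00-V8-J2-Q3-E9-00: 19+23+13+10+18 = 83
00-V8-J2-E9-Q3-00: 19+23+22+10+17 = 91
00-V8-Q3-J2-E9-00: 19+25+13+22+18 = 97
00-V8-E9-J2-Q3-00: 19+15+22+13+17 = 86
00-Q3-J2-V8-E9-00: 17+13+23+15+18 = 86
00-Q3-V8-J2-E9-00: 17+25+23+22+18 = 105
The minimum is 61.
One optimal route: 00 → J2 → Q3 → E9 → V8 → 00 (or its reverse).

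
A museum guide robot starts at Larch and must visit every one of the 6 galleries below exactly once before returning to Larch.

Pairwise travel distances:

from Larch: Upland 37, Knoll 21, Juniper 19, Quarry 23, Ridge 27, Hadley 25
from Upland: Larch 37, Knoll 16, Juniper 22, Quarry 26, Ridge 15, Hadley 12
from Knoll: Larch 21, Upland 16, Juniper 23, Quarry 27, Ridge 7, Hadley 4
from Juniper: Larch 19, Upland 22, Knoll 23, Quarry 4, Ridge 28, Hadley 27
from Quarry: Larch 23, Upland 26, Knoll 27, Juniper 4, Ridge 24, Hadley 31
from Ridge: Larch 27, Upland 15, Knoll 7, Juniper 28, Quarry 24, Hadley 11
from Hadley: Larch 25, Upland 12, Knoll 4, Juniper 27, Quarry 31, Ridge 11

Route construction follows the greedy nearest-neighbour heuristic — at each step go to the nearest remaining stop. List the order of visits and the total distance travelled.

Larch → [Juniper:19 / Knoll:21 / Quarry:23 / Hadley:25 / Ridge:27 / Upland:37] → Juniper (19)
Juniper → [Quarry:4 / Upland:22 / Knoll:23 / Hadley:27 / Ridge:28] → Quarry (4)
Quarry → [Ridge:24 / Upland:26 / Knoll:27 / Hadley:31] → Ridge (24)
Ridge → [Knoll:7 / Hadley:11 / Upland:15] → Knoll (7)
Knoll → [Hadley:4 / Upland:16] → Hadley (4)
Hadley → [Upland:12] → Upland (12)
Return Upland→Larch: 37.
Total = 19 + 4 + 24 + 7 + 4 + 12 + 37 = 107.

107 along Larch → Juniper → Quarry → Ridge → Knoll → Hadley → Upland → Larch.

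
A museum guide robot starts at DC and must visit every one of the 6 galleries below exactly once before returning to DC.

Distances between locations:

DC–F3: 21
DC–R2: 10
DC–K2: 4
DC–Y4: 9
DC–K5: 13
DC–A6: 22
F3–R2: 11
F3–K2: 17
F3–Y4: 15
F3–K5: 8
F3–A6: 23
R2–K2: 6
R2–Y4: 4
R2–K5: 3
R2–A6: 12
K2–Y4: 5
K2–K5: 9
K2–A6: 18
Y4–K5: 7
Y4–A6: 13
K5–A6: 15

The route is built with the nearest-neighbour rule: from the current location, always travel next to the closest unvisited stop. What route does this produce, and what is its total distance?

Total distance 69 via the nearest-neighbour route DC → K2 → Y4 → R2 → K5 → F3 → A6 → DC.

At DC the remaining stops are K2 4, Y4 9, R2 10, K5 13, F3 21, A6 22; go to K2.
At K2 the remaining stops are Y4 5, R2 6, K5 9, F3 17, A6 18; go to Y4.
At Y4 the remaining stops are R2 4, K5 7, A6 13, F3 15; go to R2.
At R2 the remaining stops are K5 3, F3 11, A6 12; go to K5.
At K5 the remaining stops are F3 8, A6 15; go to F3.
At F3 the remaining stops are A6 23; go to A6.
Return A6→DC: 22.
Total = 4 + 5 + 4 + 3 + 8 + 23 + 22 = 69.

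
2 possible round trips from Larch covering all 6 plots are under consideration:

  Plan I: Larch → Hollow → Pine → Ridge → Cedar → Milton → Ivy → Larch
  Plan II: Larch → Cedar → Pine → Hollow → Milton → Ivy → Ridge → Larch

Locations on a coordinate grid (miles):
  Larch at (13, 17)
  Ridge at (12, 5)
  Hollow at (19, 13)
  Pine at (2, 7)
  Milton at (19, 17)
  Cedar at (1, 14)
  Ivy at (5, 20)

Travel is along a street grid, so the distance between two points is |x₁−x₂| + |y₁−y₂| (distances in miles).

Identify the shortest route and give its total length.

102 miles — Plan II is the shortest.

Plan I: 10 + 23 + 12 + 20 + 21 + 17 + 11 = 114
Plan II: 15 + 8 + 23 + 4 + 17 + 22 + 13 = 102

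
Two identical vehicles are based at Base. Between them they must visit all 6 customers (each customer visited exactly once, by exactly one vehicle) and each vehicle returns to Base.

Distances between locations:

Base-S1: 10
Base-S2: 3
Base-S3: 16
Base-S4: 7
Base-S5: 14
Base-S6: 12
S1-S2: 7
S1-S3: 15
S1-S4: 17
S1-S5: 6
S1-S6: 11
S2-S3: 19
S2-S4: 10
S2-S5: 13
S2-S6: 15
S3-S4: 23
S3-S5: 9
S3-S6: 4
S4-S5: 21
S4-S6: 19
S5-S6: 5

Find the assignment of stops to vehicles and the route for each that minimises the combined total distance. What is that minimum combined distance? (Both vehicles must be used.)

55 — the smallest possible combined total.

There are 2^5 − 1 = 31 ways to divide the 6 stops into two non-empty groups. For each, the best each vehicle can do is its own shortest tour through its group:
  {S1} + {S2, S3, S4, S5, S6}: 20 + 55 = 75
  {S2} + {S1, S3, S4, S5, S6}: 6 + 55 = 61
  {S1, S2} + {S3, S4, S5, S6}: 20 + 53 = 73
  {S3} + {S1, S2, S4, S5, S6}: 32 + 47 = 79
  {S1, S3} + {S2, S4, S5, S6}: 41 + 47 = 88
  {S2, S3} + {S1, S4, S5, S6}: 38 + 47 = 85
  … (31 splits in total)
  {S4} + {S1, S2, S3, S5, S6}: 14 + 41 = 55  ← best
Best: vehicle 1 Base → S4 → Base = 14; vehicle 2 Base → S2 → S1 → S5 → S3 → S6 → Base = 41; combined 55.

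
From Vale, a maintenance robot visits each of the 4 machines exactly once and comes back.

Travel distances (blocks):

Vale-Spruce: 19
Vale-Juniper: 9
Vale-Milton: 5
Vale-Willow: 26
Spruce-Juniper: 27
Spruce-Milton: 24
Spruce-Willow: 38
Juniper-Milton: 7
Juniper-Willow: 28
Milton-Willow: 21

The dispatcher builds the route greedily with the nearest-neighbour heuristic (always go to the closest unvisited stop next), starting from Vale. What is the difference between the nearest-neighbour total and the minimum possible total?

9 blocks longer than the optimal tour.

Vale: Milton=5, Juniper=9, Spruce=19, Willow=26 ⇒ Milton
Milton: Juniper=7, Willow=21, Spruce=24 ⇒ Juniper
Juniper: Spruce=27, Willow=28 ⇒ Spruce
Spruce: Willow=38 ⇒ Willow
NN route Vale → Milton → Juniper → Spruce → Willow → Vale costs 103.
Optimal: Vale → Spruce → Willow → Milton → Juniper → Vale costs 94 (by enumerating all 12 distinct tours).
Excess = 103 − 94 = 9.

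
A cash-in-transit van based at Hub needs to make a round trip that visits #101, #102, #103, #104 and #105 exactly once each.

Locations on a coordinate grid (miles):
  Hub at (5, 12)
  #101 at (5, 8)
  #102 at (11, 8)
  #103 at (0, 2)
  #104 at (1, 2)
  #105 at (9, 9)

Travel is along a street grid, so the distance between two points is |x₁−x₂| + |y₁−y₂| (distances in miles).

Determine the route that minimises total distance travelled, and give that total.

Hub→#101→#102→#103→#104→#105→Hub: 4+6+17+1+15+7 = 50
Hub→#101→#102→#103→#105→#104→Hub: 4+6+17+16+15+14 = 72
Hub→#101→#102→#104→#103→#105→Hub: 4+6+16+1+16+7 = 50
Hub→#101→#102→#104→#105→#103→Hub: 4+6+16+15+16+15 = 72
Hub→#101→#102→#105→#103→#104→Hub: 4+6+3+16+1+14 = 44
Hub→#101→#102→#105→#104→#103→Hub: 4+6+3+15+1+15 = 44
Hub→#101→#103→#102→#104→#105→Hub: 4+11+17+16+15+7 = 70
Hub→#101→#103→#102→#105→#104→Hub: 4+11+17+3+15+14 = 64
Hub→#101→#103→#104→#102→#105→Hub: 4+11+1+16+3+7 = 42
Hub→#101→#103→#104→#105→#102→Hub: 4+11+1+15+3+10 = 44
Hub→#101→#103→#105→#102→#104→Hub: 4+11+16+3+16+14 = 64
Hub→#101→#103→#105→#104→#102→Hub: 4+11+16+15+16+10 = 72
Hub→#101→#104→#102→#103→#105→Hub: 4+10+16+17+16+7 = 70
Hub→#101→#104→#102→#105→#103→Hub: 4+10+16+3+16+15 = 64
… (46 more)
The minimum is 42.
One optimal route: Hub → #101 → #103 → #104 → #102 → #105 → Hub (or its reverse).

Minimum total distance: 42 miles.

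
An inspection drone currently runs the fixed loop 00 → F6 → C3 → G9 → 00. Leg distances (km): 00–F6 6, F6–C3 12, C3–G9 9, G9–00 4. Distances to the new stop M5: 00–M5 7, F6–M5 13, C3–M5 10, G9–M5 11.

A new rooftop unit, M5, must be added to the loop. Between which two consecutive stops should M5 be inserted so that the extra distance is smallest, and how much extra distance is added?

+11 km — insert M5 between F6 and C3.

Insertion cost between consecutive stops i–j is d(i,M5) + d(M5,j) − d(i,j):
  between 00 and F6: 7 + 13 − 6 = 14
  between F6 and C3: 13 + 10 − 12 = 11
  between C3 and G9: 10 + 11 − 9 = 12
  between G9 and 00: 11 + 7 − 4 = 14
Cheapest insertion is between F6 and C3, adding 11.
New total = 31 + 11 = 42.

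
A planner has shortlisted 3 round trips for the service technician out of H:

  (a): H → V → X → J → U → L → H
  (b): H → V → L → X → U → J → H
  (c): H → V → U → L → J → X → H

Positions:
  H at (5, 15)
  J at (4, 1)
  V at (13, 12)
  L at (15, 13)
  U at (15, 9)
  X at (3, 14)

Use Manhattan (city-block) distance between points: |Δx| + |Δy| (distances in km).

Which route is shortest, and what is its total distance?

60 km — (c) is the shortest.

(a): 11 + 12 + 14 + 19 + 4 + 12 = 72
(b): 11 + 3 + 13 + 17 + 19 + 15 = 78
(c): 11 + 5 + 4 + 23 + 14 + 3 = 60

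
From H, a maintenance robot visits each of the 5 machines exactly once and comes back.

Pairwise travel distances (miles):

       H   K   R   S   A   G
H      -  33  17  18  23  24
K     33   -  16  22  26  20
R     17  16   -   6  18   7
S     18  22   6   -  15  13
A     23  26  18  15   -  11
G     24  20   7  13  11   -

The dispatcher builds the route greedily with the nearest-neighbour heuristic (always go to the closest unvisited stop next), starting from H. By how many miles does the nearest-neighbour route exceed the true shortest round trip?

Excess over optimum: 12 miles.

From H: R=17, S=18, A=23, G=24, K=33 → choose R (17).
From R: S=6, G=7, K=16, A=18 → choose S (6).
From S: G=13, A=15, K=22 → choose G (13).
From G: A=11, K=20 → choose A (11).
From A: K=26 → choose K (26).
NN route H → R → S → G → A → K → H costs 106.
Optimal: H → S → R → K → G → A → H costs 94 (by enumerating all 60 distinct tours).
Excess = 106 − 94 = 12.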